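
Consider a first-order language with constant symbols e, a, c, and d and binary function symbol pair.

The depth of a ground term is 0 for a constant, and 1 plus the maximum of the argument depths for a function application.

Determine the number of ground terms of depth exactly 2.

Let N_k = |{terms of depth ≤ k}|. Then N_0 = 4 and N_k = 4 + N_{k-1}^2 for k ≥ 1 (one summand per function symbol, arity giving the exponent).
N_0 = 4
N_1 = 4 + 4^2 = 20
N_2 = 4 + 20^2 = 404
Terms of depth exactly 2: N_2 − N_1 = 404 − 20 = 384.

384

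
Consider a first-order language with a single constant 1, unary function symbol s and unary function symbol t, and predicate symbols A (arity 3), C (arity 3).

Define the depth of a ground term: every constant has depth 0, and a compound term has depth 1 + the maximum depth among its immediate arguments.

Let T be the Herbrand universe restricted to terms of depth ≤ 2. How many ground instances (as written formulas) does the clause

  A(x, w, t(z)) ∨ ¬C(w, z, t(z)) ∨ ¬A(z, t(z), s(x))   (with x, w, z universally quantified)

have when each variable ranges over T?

Ground terms of depth ≤ 2:
  If N_k denotes the number of depth-≤k ground terms, the 1 constant gives N_0 = 1, and each function symbol of arity r contributes N_{k-1}^r new terms at level k: N_k = 1 + N_{k-1} + N_{k-1}.
  N_0 = 1
  N_1 = 1 + 1 + 1 = 3
  N_2 = 1 + 3 + 3 = 7
  Explicitly: 1, s(1), s(s(1)), s(t(1)), t(1), t(s(1)), t(t(1)).
So there are 7 ground terms available for substitution.
The body mentions every one of the 3 quantified variables; since ground terms form a free algebra, no two substitutions collapse to the same formula.
Number of ground instances = 7^3 = 343.

343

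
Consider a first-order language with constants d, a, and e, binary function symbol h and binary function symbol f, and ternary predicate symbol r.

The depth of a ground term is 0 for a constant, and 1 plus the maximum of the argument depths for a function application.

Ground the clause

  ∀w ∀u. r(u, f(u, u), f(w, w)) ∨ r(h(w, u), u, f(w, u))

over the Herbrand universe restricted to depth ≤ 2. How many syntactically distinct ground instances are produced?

Ground terms of depth ≤ 2:
  Let N_k count ground terms of depth at most k. Each non-constant term of depth ≤ k is some function symbol applied to depth-≤(k−1) arguments, giving N_k = 3 + N_{k-1}^2 + N_{k-1}^2.
  N_0 = 3
  N_1 = 3 + 3^2 + 3^2 = 21
  N_2 = 3 + 21^2 + 21^2 = 885
So there are 885 ground terms available for substitution.
The body mentions every one of the 2 quantified variables; since ground terms form a free algebra, no two substitutions collapse to the same formula.
Number of ground instances = 885^2 = 783225.

783225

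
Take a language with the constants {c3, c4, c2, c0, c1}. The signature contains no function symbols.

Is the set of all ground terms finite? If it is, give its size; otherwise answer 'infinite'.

There are no function symbols, so every ground term is one of the 5 constants.
The Herbrand universe is {c3, c4, c2, c0, c1}, which is finite with 5 elements.

5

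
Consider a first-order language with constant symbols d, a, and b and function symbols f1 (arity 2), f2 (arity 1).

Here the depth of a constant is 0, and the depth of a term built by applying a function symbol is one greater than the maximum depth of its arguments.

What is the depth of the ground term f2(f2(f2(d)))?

3

depth(f2(d)) = 1 + depth(d) = 1 + 0 = 1
depth(f2(f2(d))) = 1 + depth(f2(d)) = 1 + 1 = 2
depth(f2(f2(f2(d)))) = 1 + depth(f2(f2(d))) = 1 + 2 = 3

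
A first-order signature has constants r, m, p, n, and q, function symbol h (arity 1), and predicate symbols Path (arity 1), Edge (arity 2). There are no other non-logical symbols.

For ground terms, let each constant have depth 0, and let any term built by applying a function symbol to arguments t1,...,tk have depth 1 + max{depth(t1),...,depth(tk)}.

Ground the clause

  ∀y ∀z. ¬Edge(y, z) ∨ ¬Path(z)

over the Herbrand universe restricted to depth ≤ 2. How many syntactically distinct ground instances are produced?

Ground terms of depth ≤ 2:
  If N_k denotes the number of depth-≤k ground terms, the 5 constants give N_0 = 5, and each function symbol of arity r contributes N_{k-1}^r new terms at level k: N_k = 5 + N_{k-1}.
  N_0 = 5
  N_1 = 5 + 5 = 10
  N_2 = 5 + 10 = 15
So there are 15 ground terms available for substitution.
The body mentions every one of the 2 quantified variables; since ground terms form a free algebra, no two substitutions collapse to the same formula.
Number of ground instances = 15^2 = 225.

225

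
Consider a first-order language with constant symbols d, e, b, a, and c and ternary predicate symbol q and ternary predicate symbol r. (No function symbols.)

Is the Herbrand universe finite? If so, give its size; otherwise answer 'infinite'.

5

There are no function symbols, so every ground term is one of the 5 constants.
The Herbrand universe is {d, e, b, a, c}, which is finite with 5 elements.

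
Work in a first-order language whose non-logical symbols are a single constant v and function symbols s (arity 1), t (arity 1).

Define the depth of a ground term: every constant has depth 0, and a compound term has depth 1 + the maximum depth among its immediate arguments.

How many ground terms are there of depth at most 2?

7

If N_k denotes the number of depth-≤k ground terms, the 1 constant gives N_0 = 1, and each function symbol of arity r contributes N_{k-1}^r new terms at level k: N_k = 1 + N_{k-1} + N_{k-1}.
N_0 = 1
N_1 = 1 + 1 + 1 = 3
N_2 = 1 + 3 + 3 = 7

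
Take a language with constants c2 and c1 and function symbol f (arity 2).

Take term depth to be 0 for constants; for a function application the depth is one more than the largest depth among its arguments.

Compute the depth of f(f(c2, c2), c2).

depth(f(c2, c2)) = 1 + max(0, 0) = 1
depth(f(f(c2, c2), c2)) = 1 + max(1, 0) = 2

2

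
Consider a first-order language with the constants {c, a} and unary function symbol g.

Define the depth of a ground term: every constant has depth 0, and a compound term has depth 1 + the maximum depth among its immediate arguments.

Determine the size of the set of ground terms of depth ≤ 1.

4

Let N_k = |{terms of depth ≤ k}|. Then N_0 = 2 and N_k = 2 + N_{k-1} for k ≥ 1 (one summand per function symbol, arity giving the exponent).
N_0 = 2
N_1 = 2 + 2 = 4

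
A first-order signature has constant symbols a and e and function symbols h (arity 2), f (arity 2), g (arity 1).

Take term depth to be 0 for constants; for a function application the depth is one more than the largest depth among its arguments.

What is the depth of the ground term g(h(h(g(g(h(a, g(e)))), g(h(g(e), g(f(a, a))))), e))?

7

depth(g(e)) = 1 + depth(e) = 1 + 0 = 1
depth(h(a, g(e))) = 1 + max(0, 1) = 2
depth(g(h(a, g(e)))) = 1 + depth(h(a, g(e))) = 1 + 2 = 3
depth(g(g(h(a, g(e))))) = 1 + depth(g(h(a, g(e)))) = 1 + 3 = 4
depth(f(a, a)) = 1 + max(0, 0) = 1
depth(g(f(a, a))) = 1 + depth(f(a, a)) = 1 + 1 = 2
depth(h(g(e), g(f(a, a)))) = 1 + max(1, 2) = 3
depth(g(h(g(e), g(f(a, a))))) = 1 + depth(h(g(e), g(f(a, a)))) = 1 + 3 = 4
depth(h(g(g(h(a, g(e)))), g(h(g(e), g(f(a, a)))))) = 1 + max(4, 4) = 5
depth(h(h(g(g(h(a, g(e)))), g(h(g(e), g(f(a, a))))), e)) = 1 + max(5, 0) = 6
depth(g(h(h(g(g(h(a, g(e)))), g(h(g(e), g(f(a, a))))), e))) = 1 + depth(h(h(g(g(h(a, g(e)))), g(h(g(e), g(f(a, a))))), e)) = 1 + 6 = 7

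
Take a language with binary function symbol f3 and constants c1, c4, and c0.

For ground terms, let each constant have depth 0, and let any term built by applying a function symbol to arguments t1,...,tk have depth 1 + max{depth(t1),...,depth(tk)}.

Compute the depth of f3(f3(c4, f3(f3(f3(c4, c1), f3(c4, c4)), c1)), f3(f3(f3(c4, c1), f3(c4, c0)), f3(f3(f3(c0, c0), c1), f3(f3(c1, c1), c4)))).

depth(f3(c4, c1)) = 1 + max(0, 0) = 1
depth(f3(c4, c4)) = 1 + max(0, 0) = 1
depth(f3(f3(c4, c1), f3(c4, c4))) = 1 + max(1, 1) = 2
depth(f3(f3(f3(c4, c1), f3(c4, c4)), c1)) = 1 + max(2, 0) = 3
depth(f3(c4, f3(f3(f3(c4, c1), f3(c4, c4)), c1))) = 1 + max(0, 3) = 4
depth(f3(c4, c0)) = 1 + max(0, 0) = 1
depth(f3(f3(c4, c1), f3(c4, c0))) = 1 + max(1, 1) = 2
depth(f3(c0, c0)) = 1 + max(0, 0) = 1
depth(f3(f3(c0, c0), c1)) = 1 + max(1, 0) = 2
depth(f3(c1, c1)) = 1 + max(0, 0) = 1
depth(f3(f3(c1, c1), c4)) = 1 + max(1, 0) = 2
depth(f3(f3(f3(c0, c0), c1), f3(f3(c1, c1), c4))) = 1 + max(2, 2) = 3
depth(f3(f3(f3(c4, c1), f3(c4, c0)), f3(f3(f3(c0, c0), c1), f3(f3(c1, c1), c4)))) = 1 + max(2, 3) = 4
depth(f3(f3(c4, f3(f3(f3(c4, c1), f3(c4, c4)), c1)), f3(f3(f3(c4, c1), f3(c4, c0)), f3(f3(f3(c0, c0), c1), f3(f3(c1, c1), c4))))) = 1 + max(4, 4) = 5

5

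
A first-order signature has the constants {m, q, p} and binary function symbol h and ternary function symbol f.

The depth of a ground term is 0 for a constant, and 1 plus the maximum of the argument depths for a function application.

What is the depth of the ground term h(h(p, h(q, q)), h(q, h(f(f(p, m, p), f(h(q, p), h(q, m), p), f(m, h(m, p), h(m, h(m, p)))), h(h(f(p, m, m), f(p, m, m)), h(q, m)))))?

7

depth(h(q, q)) = 1 + max(0, 0) = 1
depth(h(p, h(q, q))) = 1 + max(0, 1) = 2
depth(f(p, m, p)) = 1 + max(0, 0, 0) = 1
depth(h(q, p)) = 1 + max(0, 0) = 1
depth(h(q, m)) = 1 + max(0, 0) = 1
depth(f(h(q, p), h(q, m), p)) = 1 + max(1, 1, 0) = 2
depth(h(m, p)) = 1 + max(0, 0) = 1
depth(h(m, h(m, p))) = 1 + max(0, 1) = 2
depth(f(m, h(m, p), h(m, h(m, p)))) = 1 + max(0, 1, 2) = 3
depth(f(f(p, m, p), f(h(q, p), h(q, m), p), f(m, h(m, p), h(m, h(m, p))))) = 1 + max(1, 2, 3) = 4
depth(f(p, m, m)) = 1 + max(0, 0, 0) = 1
depth(h(f(p, m, m), f(p, m, m))) = 1 + max(1, 1) = 2
depth(h(h(f(p, m, m), f(p, m, m)), h(q, m))) = 1 + max(2, 1) = 3
depth(h(f(f(p, m, p), f(h(q, p), h(q, m), p), f(m, h(m, p), h(m, h(m, p)))), h(h(f(p, m, m), f(p, m, m)), h(q, m)))) = 1 + max(4, 3) = 5
depth(h(q, h(f(f(p, m, p), f(h(q, p), h(q, m), p), f(m, h(m, p), h(m, h(m, p)))), h(h(f(p, m, m), f(p, m, m)), h(q, m))))) = 1 + max(0, 5) = 6
depth(h(h(p, h(q, q)), h(q, h(f(f(p, m, p), f(h(q, p), h(q, m), p), f(m, h(m, p), h(m, h(m, p)))), h(h(f(p, m, m), f(p, m, m)), h(q, m)))))) = 1 + max(2, 6) = 7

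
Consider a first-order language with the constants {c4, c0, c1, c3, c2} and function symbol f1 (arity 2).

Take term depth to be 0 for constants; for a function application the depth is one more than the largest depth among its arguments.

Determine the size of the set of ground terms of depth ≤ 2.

905

Count level by level. With function symbols f1/2, the terms of depth ≤ k are the 5 constants together with each function applied to depth-≤(k−1) tuples, so N_k = 5 + N_{k-1}^2.
N_0 = 5
N_1 = 5 + 5^2 = 30
N_2 = 5 + 30^2 = 905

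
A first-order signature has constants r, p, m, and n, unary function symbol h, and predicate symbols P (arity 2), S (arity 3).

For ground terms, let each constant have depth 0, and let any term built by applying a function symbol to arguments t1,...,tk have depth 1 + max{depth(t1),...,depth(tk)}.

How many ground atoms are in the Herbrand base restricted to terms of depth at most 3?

4352

First count ground terms of depth ≤ 3.
Let N_k count ground terms of depth at most k. Each non-constant term of depth ≤ k is some function symbol applied to depth-≤(k−1) arguments, giving N_k = 4 + N_{k-1}.
N_0 = 4
N_1 = 4 + 4 = 8
N_2 = 4 + 8 = 12
N_3 = 4 + 12 = 16
So |H| = 16.
For each predicate symbol, the number of ground atoms is |H| raised to its arity; summing:
  P: 16^2 = 256;  S: 16^3 = 4096
Total ground atoms: 256 + 4096 = 4352.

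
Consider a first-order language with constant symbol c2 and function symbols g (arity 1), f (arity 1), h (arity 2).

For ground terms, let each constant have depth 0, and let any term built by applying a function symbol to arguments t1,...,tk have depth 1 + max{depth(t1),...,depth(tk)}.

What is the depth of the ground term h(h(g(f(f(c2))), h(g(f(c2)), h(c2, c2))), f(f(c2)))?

5

depth(f(c2)) = 1 + depth(c2) = 1 + 0 = 1
depth(f(f(c2))) = 1 + depth(f(c2)) = 1 + 1 = 2
depth(g(f(f(c2)))) = 1 + depth(f(f(c2))) = 1 + 2 = 3
depth(g(f(c2))) = 1 + depth(f(c2)) = 1 + 1 = 2
depth(h(c2, c2)) = 1 + max(0, 0) = 1
depth(h(g(f(c2)), h(c2, c2))) = 1 + max(2, 1) = 3
depth(h(g(f(f(c2))), h(g(f(c2)), h(c2, c2)))) = 1 + max(3, 3) = 4
depth(h(h(g(f(f(c2))), h(g(f(c2)), h(c2, c2))), f(f(c2)))) = 1 + max(4, 2) = 5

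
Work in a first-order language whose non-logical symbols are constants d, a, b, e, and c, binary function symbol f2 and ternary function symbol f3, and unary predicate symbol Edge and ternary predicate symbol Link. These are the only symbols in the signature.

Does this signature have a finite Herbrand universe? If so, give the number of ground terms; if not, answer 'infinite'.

infinite

The signature has at least one function symbol (f2, arity 2) and at least one constant (d).
Iterating f2 gives infinitely many distinct ground terms: d, f2(d, d), f2(f2(d, d), f2(d, d)), ...
So the Herbrand universe is infinite.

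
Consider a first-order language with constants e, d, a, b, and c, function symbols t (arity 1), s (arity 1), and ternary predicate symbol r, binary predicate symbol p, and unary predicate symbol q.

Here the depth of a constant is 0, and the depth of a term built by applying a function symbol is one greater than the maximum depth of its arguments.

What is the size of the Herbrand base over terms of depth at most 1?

3615

First count ground terms of depth ≤ 1.
Write N_k for the number of ground terms of depth ≤ k. A term of depth ≤ k is either a constant or a function symbol applied to arguments of depth ≤ k−1, so N_k = 5 + N_{k-1} + N_{k-1}.
N_0 = 5
N_1 = 5 + 5 + 5 = 15
So |H| = 15.
A ground atom is a predicate applied to a tuple of terms from H, so the count is the sum over predicates of |H|^arity:
  r: 15^3 = 3375;  p: 15^2 = 225;  q: 15
Total ground atoms: 3375 + 225 + 15 = 3615.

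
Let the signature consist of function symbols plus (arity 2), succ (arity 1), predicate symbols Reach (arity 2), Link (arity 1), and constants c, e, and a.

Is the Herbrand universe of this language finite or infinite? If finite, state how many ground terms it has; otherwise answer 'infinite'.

infinite

The signature has at least one function symbol (plus, arity 2) and at least one constant (c).
Iterating plus gives infinitely many distinct ground terms: c, plus(c, c), plus(plus(c, c), plus(c, c)), ...
So the Herbrand universe is infinite.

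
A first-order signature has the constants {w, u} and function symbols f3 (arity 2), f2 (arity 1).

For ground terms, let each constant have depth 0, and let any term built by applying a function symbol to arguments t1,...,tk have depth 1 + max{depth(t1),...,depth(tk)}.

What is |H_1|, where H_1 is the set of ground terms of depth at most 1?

8

Write N_k for the number of ground terms of depth ≤ k. A term of depth ≤ k is either a constant or a function symbol applied to arguments of depth ≤ k−1, so N_k = 2 + N_{k-1}^2 + N_{k-1}.
N_0 = 2
N_1 = 2 + 2^2 + 2 = 8
Explicitly: w, u, f3(w, w), f3(w, u), f3(u, w), f3(u, u), f2(w), f2(u).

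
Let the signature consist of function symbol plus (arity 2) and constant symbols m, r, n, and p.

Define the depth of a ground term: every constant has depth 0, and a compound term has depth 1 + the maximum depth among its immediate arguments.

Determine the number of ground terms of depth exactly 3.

Count level by level. With function symbols plus/2, the terms of depth ≤ k are the 4 constants together with each function applied to depth-≤(k−1) tuples, so N_k = 4 + N_{k-1}^2.
N_0 = 4
N_1 = 4 + 4^2 = 20
N_2 = 4 + 20^2 = 404
N_3 = 4 + 404^2 = 163220
Terms of depth exactly 3: N_3 − N_2 = 163220 − 404 = 162816.

162816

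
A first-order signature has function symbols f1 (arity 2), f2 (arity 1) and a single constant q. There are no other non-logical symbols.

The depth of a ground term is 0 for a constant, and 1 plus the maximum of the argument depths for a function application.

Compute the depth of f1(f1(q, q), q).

depth(f1(q, q)) = 1 + max(0, 0) = 1
depth(f1(f1(q, q), q)) = 1 + max(1, 0) = 2

2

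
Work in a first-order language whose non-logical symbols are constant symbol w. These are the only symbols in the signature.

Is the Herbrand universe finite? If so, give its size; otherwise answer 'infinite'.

1

There are no function symbols, so the only ground term is the single constant.
The Herbrand universe is {w}, finite with 1 element.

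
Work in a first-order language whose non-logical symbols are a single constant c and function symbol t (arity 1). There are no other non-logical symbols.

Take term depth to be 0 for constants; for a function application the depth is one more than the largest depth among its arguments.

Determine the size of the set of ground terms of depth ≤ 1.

2

Count level by level. With function symbols t/1, the terms of depth ≤ k are the 1 constant together with each function applied to depth-≤(k−1) tuples, so N_k = 1 + N_{k-1}.
N_0 = 1
N_1 = 1 + 1 = 2
Explicitly: c, t(c).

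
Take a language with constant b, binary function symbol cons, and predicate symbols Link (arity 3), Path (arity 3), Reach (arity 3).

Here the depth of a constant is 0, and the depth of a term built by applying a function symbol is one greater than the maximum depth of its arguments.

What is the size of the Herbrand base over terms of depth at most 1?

24

First count ground terms of depth ≤ 1.
Write N_k for the number of ground terms of depth ≤ k. A term of depth ≤ k is either a constant or a function symbol applied to arguments of depth ≤ k−1, so N_k = 1 + N_{k-1}^2.
N_0 = 1
N_1 = 1 + 1^2 = 2
Explicitly: b, cons(b, b).
So |H| = 2.
Ground atoms are formed by filling each argument slot of a predicate with a term from H, so an r-ary predicate gives |H|^r atoms:
  Link: 2^3 = 8;  Path: 2^3 = 8;  Reach: 2^3 = 8
Total ground atoms: 8 + 8 + 8 = 24.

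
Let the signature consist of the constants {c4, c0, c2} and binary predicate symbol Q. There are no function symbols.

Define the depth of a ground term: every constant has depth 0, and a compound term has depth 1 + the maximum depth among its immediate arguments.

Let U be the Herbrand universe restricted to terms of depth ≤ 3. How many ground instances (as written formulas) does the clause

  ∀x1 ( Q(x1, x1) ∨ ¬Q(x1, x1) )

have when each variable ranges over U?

Ground terms of depth ≤ 3:
  With no function symbols every ground term is a constant, so there are exactly 3 ground terms at every depth bound.
  N_0 = 3
  N_1 = 3
  N_2 = 3
  N_3 = 3
  Explicitly: c4, c0, c2.
So there are 3 ground terms available for substitution.
There is 1 variable to instantiate (x1),  occurring in at least one literal, so different choices give different ground instances.
Number of ground instances = 3.

3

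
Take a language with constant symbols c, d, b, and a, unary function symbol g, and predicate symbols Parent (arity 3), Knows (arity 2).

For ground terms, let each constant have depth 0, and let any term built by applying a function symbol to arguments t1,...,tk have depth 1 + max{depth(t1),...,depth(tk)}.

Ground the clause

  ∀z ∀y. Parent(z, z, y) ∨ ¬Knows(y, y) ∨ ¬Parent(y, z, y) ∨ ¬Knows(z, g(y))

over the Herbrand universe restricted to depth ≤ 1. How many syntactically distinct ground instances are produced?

Ground terms of depth ≤ 1:
  Let N_k = |{terms of depth ≤ k}|. Then N_0 = 4 and N_k = 4 + N_{k-1} for k ≥ 1 (one summand per function symbol, arity giving the exponent).
  N_0 = 4
  N_1 = 4 + 4 = 8
  Explicitly: c, d, b, a, g(c), g(d), g(b), g(a).
So there are 8 ground terms available for substitution.
The clause has 2 distinct variables (z, y), each appearing in the body. In the free term algebra distinct substitutions yield syntactically distinct ground instances.
Number of ground instances = 8^2 = 64.

64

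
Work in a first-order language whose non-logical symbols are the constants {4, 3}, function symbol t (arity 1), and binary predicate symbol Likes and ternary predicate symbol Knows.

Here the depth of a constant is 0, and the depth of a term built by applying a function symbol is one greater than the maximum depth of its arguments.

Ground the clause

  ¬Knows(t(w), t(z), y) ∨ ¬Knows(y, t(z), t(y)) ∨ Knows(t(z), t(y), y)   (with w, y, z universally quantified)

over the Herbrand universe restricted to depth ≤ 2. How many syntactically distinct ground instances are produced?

Ground terms of depth ≤ 2:
  Let N_k count ground terms of depth at most k. Each non-constant term of depth ≤ k is some function symbol applied to depth-≤(k−1) arguments, giving N_k = 2 + N_{k-1}.
  N_0 = 2
  N_1 = 2 + 2 = 4
  N_2 = 2 + 4 = 6
So there are 6 ground terms available for substitution.
The clause has 3 distinct variables (w, y, z), each appearing in the body. In the free term algebra distinct substitutions yield syntactically distinct ground instances.
Number of ground instances = 6^3 = 216.

216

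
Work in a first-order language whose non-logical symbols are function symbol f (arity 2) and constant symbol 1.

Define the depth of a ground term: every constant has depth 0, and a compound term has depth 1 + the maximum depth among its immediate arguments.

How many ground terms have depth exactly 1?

Write N_k for the number of ground terms of depth ≤ k. A term of depth ≤ k is either a constant or a function symbol applied to arguments of depth ≤ k−1, so N_k = 1 + N_{k-1}^2.
N_0 = 1
N_1 = 1 + 1^2 = 2
Terms of depth exactly 1: N_1 − N_0 = 2 − 1 = 1.

1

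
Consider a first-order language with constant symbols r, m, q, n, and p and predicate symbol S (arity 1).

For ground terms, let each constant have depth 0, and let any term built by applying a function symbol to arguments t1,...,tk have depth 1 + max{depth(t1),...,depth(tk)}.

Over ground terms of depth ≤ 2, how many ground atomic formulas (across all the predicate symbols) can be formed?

First count ground terms of depth ≤ 2.
With no function symbols every ground term is a constant, so there are exactly 5 ground terms at every depth bound.
N_0 = 5
N_1 = 5
N_2 = 5
Explicitly: r, m, q, n, p.
So |H| = 5.
Each predicate of arity r yields |H|^r ground atoms (one per choice of an r-tuple from H):
  S: 5
Total ground atoms: 5.

5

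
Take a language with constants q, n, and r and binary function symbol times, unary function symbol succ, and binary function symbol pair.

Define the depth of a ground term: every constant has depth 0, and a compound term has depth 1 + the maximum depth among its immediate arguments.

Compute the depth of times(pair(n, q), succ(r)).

depth(pair(n, q)) = 1 + max(0, 0) = 1
depth(succ(r)) = 1 + depth(r) = 1 + 0 = 1
depth(times(pair(n, q), succ(r))) = 1 + max(1, 1) = 2

2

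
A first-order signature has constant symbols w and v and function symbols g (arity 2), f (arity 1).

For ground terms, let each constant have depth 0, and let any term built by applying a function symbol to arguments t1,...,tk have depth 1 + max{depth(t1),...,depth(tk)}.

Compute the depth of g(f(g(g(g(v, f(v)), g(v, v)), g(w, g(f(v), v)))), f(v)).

depth(f(v)) = 1 + depth(v) = 1 + 0 = 1
depth(g(v, f(v))) = 1 + max(0, 1) = 2
depth(g(v, v)) = 1 + max(0, 0) = 1
depth(g(g(v, f(v)), g(v, v))) = 1 + max(2, 1) = 3
depth(g(f(v), v)) = 1 + max(1, 0) = 2
depth(g(w, g(f(v), v))) = 1 + max(0, 2) = 3
depth(g(g(g(v, f(v)), g(v, v)), g(w, g(f(v), v)))) = 1 + max(3, 3) = 4
depth(f(g(g(g(v, f(v)), g(v, v)), g(w, g(f(v), v))))) = 1 + depth(g(g(g(v, f(v)), g(v, v)), g(w, g(f(v), v)))) = 1 + 4 = 5
depth(g(f(g(g(g(v, f(v)), g(v, v)), g(w, g(f(v), v)))), f(v))) = 1 + max(5, 1) = 6

6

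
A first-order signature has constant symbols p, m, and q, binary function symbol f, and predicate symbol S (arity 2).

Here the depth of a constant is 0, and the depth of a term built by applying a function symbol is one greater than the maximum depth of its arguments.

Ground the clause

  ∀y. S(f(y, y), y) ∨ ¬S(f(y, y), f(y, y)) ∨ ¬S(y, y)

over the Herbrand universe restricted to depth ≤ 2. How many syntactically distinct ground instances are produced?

Ground terms of depth ≤ 2:
  Count level by level. With function symbols f/2, the terms of depth ≤ k are the 3 constants together with each function applied to depth-≤(k−1) tuples, so N_k = 3 + N_{k-1}^2.
  N_0 = 3
  N_1 = 3 + 3^2 = 12
  N_2 = 3 + 12^2 = 147
So there are 147 ground terms available for substitution.
The variable y ranges independently over the available ground terms, and distinct assignments produce distinct instances.
Number of ground instances = 147.

147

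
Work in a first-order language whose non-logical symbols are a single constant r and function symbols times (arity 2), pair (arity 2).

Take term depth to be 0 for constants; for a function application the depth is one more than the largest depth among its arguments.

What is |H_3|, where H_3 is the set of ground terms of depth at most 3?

723

Count level by level. With function symbols times/2, pair/2, the terms of depth ≤ k are the 1 constant together with each function applied to depth-≤(k−1) tuples, so N_k = 1 + N_{k-1}^2 + N_{k-1}^2.
N_0 = 1
N_1 = 1 + 1^2 + 1^2 = 3
N_2 = 1 + 3^2 + 3^2 = 19
N_3 = 1 + 19^2 + 19^2 = 723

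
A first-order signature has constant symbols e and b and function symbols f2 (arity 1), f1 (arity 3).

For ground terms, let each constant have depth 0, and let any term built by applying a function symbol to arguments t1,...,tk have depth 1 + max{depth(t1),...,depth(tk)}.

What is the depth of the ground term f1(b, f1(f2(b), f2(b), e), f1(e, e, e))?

3

depth(f2(b)) = 1 + depth(b) = 1 + 0 = 1
depth(f1(f2(b), f2(b), e)) = 1 + max(1, 1, 0) = 2
depth(f1(e, e, e)) = 1 + max(0, 0, 0) = 1
depth(f1(b, f1(f2(b), f2(b), e), f1(e, e, e))) = 1 + max(0, 2, 1) = 3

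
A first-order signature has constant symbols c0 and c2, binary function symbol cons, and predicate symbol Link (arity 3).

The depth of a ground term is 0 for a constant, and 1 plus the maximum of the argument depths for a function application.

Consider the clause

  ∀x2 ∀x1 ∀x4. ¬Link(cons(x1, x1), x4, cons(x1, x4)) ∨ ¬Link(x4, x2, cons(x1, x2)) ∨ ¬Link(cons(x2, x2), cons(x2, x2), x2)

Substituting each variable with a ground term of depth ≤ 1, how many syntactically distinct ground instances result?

Ground terms of depth ≤ 1:
  Write N_k for the number of ground terms of depth ≤ k. A term of depth ≤ k is either a constant or a function symbol applied to arguments of depth ≤ k−1, so N_k = 2 + N_{k-1}^2.
  N_0 = 2
  N_1 = 2 + 2^2 = 6
So there are 6 ground terms available for substitution.
The clause has 3 distinct variables (x2, x1, x4), each appearing in the body. In the free term algebra distinct substitutions yield syntactically distinct ground instances.
Number of ground instances = 6^3 = 216.

216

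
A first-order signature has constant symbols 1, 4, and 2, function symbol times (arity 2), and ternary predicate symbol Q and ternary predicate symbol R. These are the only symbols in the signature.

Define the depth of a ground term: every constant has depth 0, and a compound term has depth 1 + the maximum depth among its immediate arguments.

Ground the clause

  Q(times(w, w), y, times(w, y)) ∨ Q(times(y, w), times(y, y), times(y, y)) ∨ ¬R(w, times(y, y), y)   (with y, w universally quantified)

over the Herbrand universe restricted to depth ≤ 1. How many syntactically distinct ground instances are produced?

144

Ground terms of depth ≤ 1:
  Count level by level. With function symbols times/2, the terms of depth ≤ k are the 3 constants together with each function applied to depth-≤(k−1) tuples, so N_k = 3 + N_{k-1}^2.
  N_0 = 3
  N_1 = 3 + 3^2 = 12
  Explicitly: 1, 4, 2, times(1, 1), times(1, 4), times(1, 2), times(4, 1), times(4, 4), times(4, 2), times(2, 1), times(2, 4), times(2, 2).
So there are 12 ground terms available for substitution.
Each of y, w ranges independently over the available ground terms, and distinct assignments produce distinct instances.
Number of ground instances = 12^2 = 144.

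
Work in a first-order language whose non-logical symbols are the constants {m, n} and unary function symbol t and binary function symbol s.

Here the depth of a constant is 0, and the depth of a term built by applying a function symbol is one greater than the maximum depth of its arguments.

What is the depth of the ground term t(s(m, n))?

2

depth(s(m, n)) = 1 + max(0, 0) = 1
depth(t(s(m, n))) = 1 + depth(s(m, n)) = 1 + 1 = 2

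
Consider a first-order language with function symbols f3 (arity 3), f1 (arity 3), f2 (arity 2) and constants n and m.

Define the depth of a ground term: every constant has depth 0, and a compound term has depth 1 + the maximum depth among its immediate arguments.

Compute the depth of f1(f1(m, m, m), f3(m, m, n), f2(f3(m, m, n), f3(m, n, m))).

3

depth(f1(m, m, m)) = 1 + max(0, 0, 0) = 1
depth(f3(m, m, n)) = 1 + max(0, 0, 0) = 1
depth(f3(m, n, m)) = 1 + max(0, 0, 0) = 1
depth(f2(f3(m, m, n), f3(m, n, m))) = 1 + max(1, 1) = 2
depth(f1(f1(m, m, m), f3(m, m, n), f2(f3(m, m, n), f3(m, n, m)))) = 1 + max(1, 1, 2) = 3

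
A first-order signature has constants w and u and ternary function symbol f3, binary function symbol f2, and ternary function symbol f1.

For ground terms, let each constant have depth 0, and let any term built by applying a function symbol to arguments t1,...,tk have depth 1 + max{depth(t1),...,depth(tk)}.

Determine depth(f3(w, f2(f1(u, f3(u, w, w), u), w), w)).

4

depth(f3(u, w, w)) = 1 + max(0, 0, 0) = 1
depth(f1(u, f3(u, w, w), u)) = 1 + max(0, 1, 0) = 2
depth(f2(f1(u, f3(u, w, w), u), w)) = 1 + max(2, 0) = 3
depth(f3(w, f2(f1(u, f3(u, w, w), u), w), w)) = 1 + max(0, 3, 0) = 4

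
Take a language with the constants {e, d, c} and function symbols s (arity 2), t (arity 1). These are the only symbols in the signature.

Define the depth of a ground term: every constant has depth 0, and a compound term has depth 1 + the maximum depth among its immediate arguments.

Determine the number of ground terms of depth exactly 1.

12

Count level by level. With function symbols s/2, t/1, the terms of depth ≤ k are the 3 constants together with each function applied to depth-≤(k−1) tuples, so N_k = 3 + N_{k-1}^2 + N_{k-1}.
N_0 = 3
N_1 = 3 + 3^2 + 3 = 15
Terms of depth exactly 1: N_1 − N_0 = 15 − 3 = 12.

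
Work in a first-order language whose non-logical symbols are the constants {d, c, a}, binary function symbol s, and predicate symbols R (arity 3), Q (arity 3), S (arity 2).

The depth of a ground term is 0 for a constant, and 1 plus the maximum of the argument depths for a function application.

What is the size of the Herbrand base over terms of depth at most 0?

First count ground terms of depth ≤ 0.
If N_k denotes the number of depth-≤k ground terms, the 3 constants give N_0 = 3, and each function symbol of arity r contributes N_{k-1}^r new terms at level k: N_k = 3 + N_{k-1}^2.
N_0 = 3
So |H| = 3.
Each predicate of arity r yields |H|^r ground atoms (one per choice of an r-tuple from H):
  R: 3^3 = 27;  Q: 3^3 = 27;  S: 3^2 = 9
Total ground atoms: 27 + 27 + 9 = 63.

63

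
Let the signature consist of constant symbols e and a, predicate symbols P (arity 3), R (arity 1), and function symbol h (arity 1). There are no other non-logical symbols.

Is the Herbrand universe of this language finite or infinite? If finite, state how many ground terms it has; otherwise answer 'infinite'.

infinite

The signature has at least one function symbol (h, arity 1) and at least one constant (e).
Iterating h gives infinitely many distinct ground terms: e, h(e), h(h(e)), ...
So the Herbrand universe is infinite.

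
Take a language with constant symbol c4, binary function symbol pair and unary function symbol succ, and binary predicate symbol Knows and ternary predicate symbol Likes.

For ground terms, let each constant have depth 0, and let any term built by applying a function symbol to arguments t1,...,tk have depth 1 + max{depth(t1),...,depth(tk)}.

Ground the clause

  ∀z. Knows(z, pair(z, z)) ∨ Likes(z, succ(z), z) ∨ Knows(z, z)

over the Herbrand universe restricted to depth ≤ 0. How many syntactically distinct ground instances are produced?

Ground terms of depth ≤ 0:
  Let N_k = |{terms of depth ≤ k}|. Then N_0 = 1 and N_k = 1 + N_{k-1}^2 + N_{k-1} for k ≥ 1 (one summand per function symbol, arity giving the exponent).
  N_0 = 1
  Explicitly: c4.
So there is exactly 1 ground term available for substitution.
The clause has 1 distinct variable (z), which appears in the body. In the free term algebra distinct substitutions yield syntactically distinct ground instances.
Number of ground instances = 1.

1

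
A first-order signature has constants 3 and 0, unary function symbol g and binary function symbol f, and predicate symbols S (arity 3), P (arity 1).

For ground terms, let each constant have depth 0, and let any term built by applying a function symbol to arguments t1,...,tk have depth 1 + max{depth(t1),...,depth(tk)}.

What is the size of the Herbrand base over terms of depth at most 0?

10

First count ground terms of depth ≤ 0.
If N_k denotes the number of depth-≤k ground terms, the 2 constants give N_0 = 2, and each function symbol of arity r contributes N_{k-1}^r new terms at level k: N_k = 2 + N_{k-1} + N_{k-1}^2.
N_0 = 2
So |H| = 2.
Each predicate of arity r yields |H|^r ground atoms (one per choice of an r-tuple from H):
  S: 2^3 = 8;  P: 2
Total ground atoms: 8 + 2 = 10.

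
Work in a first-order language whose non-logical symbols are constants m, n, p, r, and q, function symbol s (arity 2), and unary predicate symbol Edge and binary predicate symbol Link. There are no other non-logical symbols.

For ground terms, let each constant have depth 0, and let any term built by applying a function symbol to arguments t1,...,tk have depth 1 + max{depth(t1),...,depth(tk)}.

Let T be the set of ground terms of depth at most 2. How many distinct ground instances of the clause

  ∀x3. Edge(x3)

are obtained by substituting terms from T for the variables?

905

Ground terms of depth ≤ 2:
  Let N_k count ground terms of depth at most k. Each non-constant term of depth ≤ k is some function symbol applied to depth-≤(k−1) arguments, giving N_k = 5 + N_{k-1}^2.
  N_0 = 5
  N_1 = 5 + 5^2 = 30
  N_2 = 5 + 30^2 = 905
So there are 905 ground terms available for substitution.
The clause has 1 distinct variable (x3), which appears in the body. In the free term algebra distinct substitutions yield syntactically distinct ground instances.
Number of ground instances = 905.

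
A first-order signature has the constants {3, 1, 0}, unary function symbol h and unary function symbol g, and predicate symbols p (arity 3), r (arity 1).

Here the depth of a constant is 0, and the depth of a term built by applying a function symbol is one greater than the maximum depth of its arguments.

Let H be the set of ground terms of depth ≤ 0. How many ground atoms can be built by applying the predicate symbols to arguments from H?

First count ground terms of depth ≤ 0.
Write N_k for the number of ground terms of depth ≤ k. A term of depth ≤ k is either a constant or a function symbol applied to arguments of depth ≤ k−1, so N_k = 3 + N_{k-1} + N_{k-1}.
N_0 = 3
So |H| = 3.
A ground atom is a predicate applied to a tuple of terms from H, so the count is the sum over predicates of |H|^arity:
  p: 3^3 = 27;  r: 3
Total ground atoms: 27 + 3 = 30.

30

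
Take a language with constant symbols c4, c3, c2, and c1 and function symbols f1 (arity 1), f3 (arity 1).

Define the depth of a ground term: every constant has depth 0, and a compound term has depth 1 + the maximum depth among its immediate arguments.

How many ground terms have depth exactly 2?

Write N_k for the number of ground terms of depth ≤ k. A term of depth ≤ k is either a constant or a function symbol applied to arguments of depth ≤ k−1, so N_k = 4 + N_{k-1} + N_{k-1}.
N_0 = 4
N_1 = 4 + 4 + 4 = 12
N_2 = 4 + 12 + 12 = 28
Terms of depth exactly 2: N_2 − N_1 = 28 − 12 = 16.

16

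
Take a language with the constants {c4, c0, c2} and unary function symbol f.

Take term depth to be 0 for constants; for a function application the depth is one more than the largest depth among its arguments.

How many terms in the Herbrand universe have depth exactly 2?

3

Let N_k count ground terms of depth at most k. Each non-constant term of depth ≤ k is some function symbol applied to depth-≤(k−1) arguments, giving N_k = 3 + N_{k-1}.
N_0 = 3
N_1 = 3 + 3 = 6
N_2 = 3 + 6 = 9
Terms of depth exactly 2: N_2 − N_1 = 9 − 6 = 3.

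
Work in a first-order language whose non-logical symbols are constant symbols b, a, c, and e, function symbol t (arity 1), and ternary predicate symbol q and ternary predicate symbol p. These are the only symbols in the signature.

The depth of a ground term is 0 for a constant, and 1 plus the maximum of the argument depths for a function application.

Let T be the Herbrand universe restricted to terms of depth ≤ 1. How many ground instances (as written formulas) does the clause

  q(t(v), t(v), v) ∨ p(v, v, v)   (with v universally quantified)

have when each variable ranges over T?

Ground terms of depth ≤ 1:
  Let N_k = |{terms of depth ≤ k}|. Then N_0 = 4 and N_k = 4 + N_{k-1} for k ≥ 1 (one summand per function symbol, arity giving the exponent).
  N_0 = 4
  N_1 = 4 + 4 = 8
  Explicitly: b, a, c, e, t(b), t(a), t(c), t(e).
So there are 8 ground terms available for substitution.
The variable v ranges independently over the available ground terms, and distinct assignments produce distinct instances.
Number of ground instances = 8.

8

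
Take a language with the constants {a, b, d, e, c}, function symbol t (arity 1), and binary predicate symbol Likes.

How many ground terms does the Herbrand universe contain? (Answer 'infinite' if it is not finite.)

The signature has at least one function symbol (t, arity 1) and at least one constant (a).
Iterating t gives infinitely many distinct ground terms: a, t(a), t(t(a)), ...
So the Herbrand universe is infinite.

infinite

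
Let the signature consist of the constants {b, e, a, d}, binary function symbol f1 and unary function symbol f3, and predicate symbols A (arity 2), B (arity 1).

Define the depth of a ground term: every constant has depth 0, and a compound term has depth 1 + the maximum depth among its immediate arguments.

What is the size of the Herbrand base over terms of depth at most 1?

First count ground terms of depth ≤ 1.
Let N_k = |{terms of depth ≤ k}|. Then N_0 = 4 and N_k = 4 + N_{k-1}^2 + N_{k-1} for k ≥ 1 (one summand per function symbol, arity giving the exponent).
N_0 = 4
N_1 = 4 + 4^2 + 4 = 24
So |H| = 24.
For each predicate symbol, the number of ground atoms is |H| raised to its arity; summing:
  A: 24^2 = 576;  B: 24
Total ground atoms: 576 + 24 = 600.

600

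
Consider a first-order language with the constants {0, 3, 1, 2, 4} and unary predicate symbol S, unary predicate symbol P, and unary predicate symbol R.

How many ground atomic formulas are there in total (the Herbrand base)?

With no function symbols, the Herbrand universe is just the 5 constants.
Ground atoms per predicate: S: 5, P: 5, R: 5.
Herbrand base size = 5 + 5 + 5 = 15.

15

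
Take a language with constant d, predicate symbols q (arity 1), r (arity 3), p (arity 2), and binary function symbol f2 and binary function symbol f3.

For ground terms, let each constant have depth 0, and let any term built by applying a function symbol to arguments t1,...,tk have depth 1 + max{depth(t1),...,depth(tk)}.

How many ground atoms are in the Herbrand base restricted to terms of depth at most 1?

First count ground terms of depth ≤ 1.
Let N_k = |{terms of depth ≤ k}|. Then N_0 = 1 and N_k = 1 + N_{k-1}^2 + N_{k-1}^2 for k ≥ 1 (one summand per function symbol, arity giving the exponent).
N_0 = 1
N_1 = 1 + 1^2 + 1^2 = 3
Explicitly: d, f2(d, d), f3(d, d).
So |H| = 3.
For each predicate symbol, the number of ground atoms is |H| raised to its arity; summing:
  q: 3;  r: 3^3 = 27;  p: 3^2 = 9
Total ground atoms: 3 + 27 + 9 = 39.

39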